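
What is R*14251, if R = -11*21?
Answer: -3291981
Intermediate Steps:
R = -231
R*14251 = -231*14251 = -3291981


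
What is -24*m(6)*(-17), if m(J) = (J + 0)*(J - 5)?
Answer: 2448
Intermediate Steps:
m(J) = J*(-5 + J)
-24*m(6)*(-17) = -144*(-5 + 6)*(-17) = -144*(-17) = 2448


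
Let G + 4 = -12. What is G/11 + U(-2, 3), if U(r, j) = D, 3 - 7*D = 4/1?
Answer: -123/77 ≈ -1.5974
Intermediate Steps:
G = -16 (G = -4 - 12 = -16)
D = -⅐ (D = 3/7 - 4/(7*1) = 3/7 - 4/7 = -⅐ ≈ -0.14286)
U(r, j) = -⅐
G/11 + U(-2, 3) = -16/11 - ⅐ = -123/77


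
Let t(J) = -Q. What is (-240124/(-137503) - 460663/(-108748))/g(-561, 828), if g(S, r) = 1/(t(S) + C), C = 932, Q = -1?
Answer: 83462027441853/14953176244 ≈ 5581.6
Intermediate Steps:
t(J) = 1 (t(J) = -1*(-1) = 1)
g(S, r) = 1/933 (g(S, r) = 1/(1 + 932) = 1/933)
(-240124/(-137503) - 460663/(-108748))/g(-561, 828) = (-240124/(-137503) - 460663/(-108748))/(1/933) = (-240124*(-1/137503) - 460663*(-1/108748))*933 = (240124/137503 + 460663/108748)*933 = (89455549241/14953176244)*933 = 83462027441853/14953176244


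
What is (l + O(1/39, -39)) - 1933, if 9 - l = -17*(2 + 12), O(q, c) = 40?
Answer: -1646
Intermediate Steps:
l = 247 (l = 9 - (-17)*(2 + 12) = 9 - (-17)*14 = 9 - 1*(-238) = 9 + 238 = 247)
(l + O(1/39, -39)) - 1933 = (247 + 40) - 1933 = 287 - 1933 = -1646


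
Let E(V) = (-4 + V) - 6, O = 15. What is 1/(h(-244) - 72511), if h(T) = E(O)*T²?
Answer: 1/225169 ≈ 4.4411e-6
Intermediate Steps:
E(V) = -10 + V
h(T) = 5*T² (h(T) = (-10 + 15)*T² = 5*T²)
1/(h(-244) - 72511) = 1/(5*(-244)² - 72511) = 1/(5*59536 - 72511) = 1/(297680 - 72511) = 1/225169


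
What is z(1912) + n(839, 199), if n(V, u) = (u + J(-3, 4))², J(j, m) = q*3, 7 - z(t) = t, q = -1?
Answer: 36511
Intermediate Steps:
z(t) = 7 - t
J(j, m) = -3 (J(j, m) = -1*3 = -3)
n(V, u) = (-3 + u)² (n(V, u) = (u - 3)² = (-3 + u)²)
z(1912) + n(839, 199) = (7 - 1*1912) + (-3 + 199)² = (7 - 1912) + 196² = -1905 + 38416 = 36511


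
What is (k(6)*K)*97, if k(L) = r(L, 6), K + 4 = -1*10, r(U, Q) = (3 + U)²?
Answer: -109998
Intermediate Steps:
K = -14 (K = -4 - 1*10 = -4 - 10 = -14)
k(L) = (3 + L)²
(k(6)*K)*97 = ((3 + 6)²*(-14))*97 = (9²*(-14))*97 = (81*(-14))*97 = -1134*97 = -109998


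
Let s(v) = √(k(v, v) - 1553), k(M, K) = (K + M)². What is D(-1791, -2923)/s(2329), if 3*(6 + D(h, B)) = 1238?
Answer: 1220*√21695411/65086233 ≈ 0.087308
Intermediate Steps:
D(h, B) = 1220/3 (D(h, B) = -6 + (⅓)*1238 = -6 + 1238/3 = 1220/3)
s(v) = √(-1553 + 4*v²) (s(v) = √((v + v)² - 1553) = √((2*v)² - 1553) = √(4*v² - 1553) = √(-1553 + 4*v²))
D(-1791, -2923)/s(2329) = 1220/(3*(√(-1553 + 4*2329²))) = 1220/(3*(√(-1553 + 4*5424241))) = 1220/(3*(√(-1553 + 21696964))) = 1220/(3*(√21695411)) = 1220*(√21695411/21695411)/3 = 1220*√21695411/65086233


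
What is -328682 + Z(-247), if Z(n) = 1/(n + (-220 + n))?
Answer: -234678949/714 ≈ -3.2868e+5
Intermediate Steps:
Z(n) = 1/(-220 + 2*n)
-328682 + Z(-247) = -328682 + 1/(2*(-110 - 247)) = -328682 + (½)/(-357) = -328682 + (½)*(-1/357) = -328682 - 1/714 = -234678949/714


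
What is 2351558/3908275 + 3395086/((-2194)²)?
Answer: 12294236990769/9406506618950 ≈ 1.3070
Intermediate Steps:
2351558/3908275 + 3395086/((-2194)²) = 2351558*(1/3908275) + 3395086/4813636 = 2351558/3908275 + 3395086*(1/4813636) = 2351558/3908275 + 1697543/2406818 = 12294236990769/9406506618950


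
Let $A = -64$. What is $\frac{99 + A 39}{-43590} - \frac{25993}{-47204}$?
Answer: $\frac{207697143}{342937060} \approx 0.60564$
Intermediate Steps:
$\frac{99 + A 39}{-43590} - \frac{25993}{-47204} = \frac{99 - 2496}{-43590} - \frac{25993}{-47204} = \left(99 - 2496\right) \left(- \frac{1}{43590}\right) - - \frac{25993}{47204} = \left(-2397\right) \left(- \frac{1}{43590}\right) + \frac{25993}{47204} = \frac{799}{14530} + \frac{25993}{47204} = \frac{207697143}{342937060}$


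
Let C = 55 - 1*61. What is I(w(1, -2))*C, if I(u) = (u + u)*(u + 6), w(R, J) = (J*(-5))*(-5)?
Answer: -26400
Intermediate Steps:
w(R, J) = 25*J (w(R, J) = -5*J*(-5) = 25*J)
C = -6 (C = 55 - 61 = -6)
I(u) = 2*u*(6 + u) (I(u) = (2*u)*(6 + u) = 2*u*(6 + u))
I(w(1, -2))*C = (2*(25*(-2))*(6 + 25*(-2)))*(-6) = (2*(-50)*(6 - 50))*(-6) = (2*(-50)*(-44))*(-6) = 4400*(-6) = -26400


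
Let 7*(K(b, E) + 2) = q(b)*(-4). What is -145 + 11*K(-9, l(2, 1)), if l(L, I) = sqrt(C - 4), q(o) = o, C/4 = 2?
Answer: -773/7 ≈ -110.43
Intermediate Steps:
C = 8 (C = 4*2 = 8)
l(L, I) = 2 (l(L, I) = sqrt(8 - 4) = sqrt(4) = 2)
K(b, E) = -2 - 4*b/7 (K(b, E) = -2 + (b*(-4))/7 = -2 + (-4*b)/7 = -2 - 4*b/7)
-145 + 11*K(-9, l(2, 1)) = -145 + 11*(-2 - 4/7*(-9)) = -145 + 11*(-2 + 36/7) = -145 + 11*(22/7) = -145 + 242/7 = -773/7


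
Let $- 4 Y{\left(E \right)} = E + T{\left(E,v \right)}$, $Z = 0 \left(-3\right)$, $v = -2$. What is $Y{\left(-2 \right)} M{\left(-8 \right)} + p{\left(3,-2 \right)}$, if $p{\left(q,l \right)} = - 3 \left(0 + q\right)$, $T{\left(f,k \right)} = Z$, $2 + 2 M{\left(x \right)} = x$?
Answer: $- \frac{23}{2} \approx -11.5$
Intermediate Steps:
$Z = 0$
$M{\left(x \right)} = -1 + \frac{x}{2}$
$T{\left(f,k \right)} = 0$
$p{\left(q,l \right)} = - 3 q$
$Y{\left(E \right)} = - \frac{E}{4}$ ($Y{\left(E \right)} = - \frac{E + 0}{4} = - \frac{E}{4}$)
$Y{\left(-2 \right)} M{\left(-8 \right)} + p{\left(3,-2 \right)} = \left(- \frac{1}{4}\right) \left(-2\right) \left(-1 + \frac{1}{2} \left(-8\right)\right) - 9 = \frac{-1 - 4}{2} - 9 = \frac{1}{2} \left(-5\right) - 9 = - \frac{5}{2} - 9 = - \frac{23}{2}$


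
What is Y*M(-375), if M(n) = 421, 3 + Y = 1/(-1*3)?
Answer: -4210/3 ≈ -1403.3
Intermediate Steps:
Y = -10/3 (Y = -3 + 1/(-1*3) = -3 + 1/(-3) = -3 + 1*(-⅓) = -3 - ⅓ = -10/3 ≈ -3.3333)
Y*M(-375) = -10/3*421 = -4210/3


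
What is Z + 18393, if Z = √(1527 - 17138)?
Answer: 18393 + I*√15611 ≈ 18393.0 + 124.94*I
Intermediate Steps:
Z = I*√15611 (Z = √(-15611) = I*√15611 ≈ 124.94*I)
Z + 18393 = I*√15611 + 18393 = 18393 + I*√15611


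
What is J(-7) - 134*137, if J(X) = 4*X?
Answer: -18386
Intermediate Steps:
J(-7) - 134*137 = 4*(-7) - 134*137 = -28 - 18358 = -18386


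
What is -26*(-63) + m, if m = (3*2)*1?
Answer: 1644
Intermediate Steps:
m = 6 (m = 6*1 = 6)
-26*(-63) + m = -26*(-63) + 6 = 1638 + 6 = 1644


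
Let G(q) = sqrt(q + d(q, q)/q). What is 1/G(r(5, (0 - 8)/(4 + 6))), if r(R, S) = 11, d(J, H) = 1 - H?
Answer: sqrt(1221)/111 ≈ 0.31480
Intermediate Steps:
G(q) = sqrt(q + (1 - q)/q)
1/G(r(5, (0 - 8)/(4 + 6))) = 1/(sqrt(-1 + 11 + 1/11)) = 1/(sqrt(111/11)) = 1/(sqrt(1221)/11) = sqrt(1221)/111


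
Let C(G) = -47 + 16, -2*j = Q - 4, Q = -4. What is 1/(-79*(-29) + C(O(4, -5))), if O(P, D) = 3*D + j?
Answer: 1/2260 ≈ 0.00044248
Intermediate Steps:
j = 4 (j = -(-4 - 4)/2 = -½*(-8) = 4)
O(P, D) = 4 + 3*D (O(P, D) = 3*D + 4 = 4 + 3*D)
C(G) = -31
1/(-79*(-29) + C(O(4, -5))) = 1/(-79*(-29) - 31) = 1/(2291 - 31) = 1/2260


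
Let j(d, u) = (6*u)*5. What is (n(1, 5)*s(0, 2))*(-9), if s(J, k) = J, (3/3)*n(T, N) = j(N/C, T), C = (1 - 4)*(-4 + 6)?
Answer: 0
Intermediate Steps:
C = -6 (C = -3*2 = -6)
j(d, u) = 30*u
n(T, N) = 30*T
(n(1, 5)*s(0, 2))*(-9) = ((30*1)*0)*(-9) = (30*0)*(-9) = 0*(-9) = 0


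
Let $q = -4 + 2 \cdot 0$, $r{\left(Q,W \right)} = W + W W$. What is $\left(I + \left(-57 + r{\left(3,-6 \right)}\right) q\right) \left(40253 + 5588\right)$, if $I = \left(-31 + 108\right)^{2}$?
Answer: $276742117$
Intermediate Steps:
$r{\left(Q,W \right)} = W + W^{2}$
$q = -4$ ($q = -4 + 0 = -4$)
$I = 5929$ ($I = 77^{2} = 5929$)
$\left(I + \left(-57 + r{\left(3,-6 \right)}\right) q\right) \left(40253 + 5588\right) = \left(5929 + \left(-57 - 6 \left(1 - 6\right)\right) \left(-4\right)\right) \left(40253 + 5588\right) = \left(5929 + \left(-57 - -30\right) \left(-4\right)\right) 45841 = \left(5929 + \left(-57 + 30\right) \left(-4\right)\right) 45841 = \left(5929 - -108\right) 45841 = \left(5929 + 108\right) 45841 = 6037 \cdot 45841 = 276742117$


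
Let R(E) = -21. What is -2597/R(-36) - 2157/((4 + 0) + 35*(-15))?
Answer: 199762/1563 ≈ 127.81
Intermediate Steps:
-2597/R(-36) - 2157/((4 + 0) + 35*(-15)) = -2597/(-21) - 2157/((4 + 0) + 35*(-15)) = -2597*(-1/21) - 2157/(4 - 525) = 371/3 - 2157/(-521) = 371/3 - 2157*(-1/521) = 371/3 + 2157/521 = 199762/1563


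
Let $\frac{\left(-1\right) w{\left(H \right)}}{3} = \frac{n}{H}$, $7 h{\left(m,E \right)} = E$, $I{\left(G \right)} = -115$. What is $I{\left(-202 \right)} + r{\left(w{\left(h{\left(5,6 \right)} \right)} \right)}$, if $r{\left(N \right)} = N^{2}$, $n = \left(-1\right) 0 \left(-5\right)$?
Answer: $-115$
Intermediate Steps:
$h{\left(m,E \right)} = \frac{E}{7}$
$n = 0$ ($n = 0 \left(-5\right) = 0$)
$w{\left(H \right)} = 0$ ($w{\left(H \right)} = - 3 \frac{0}{H} = \left(-3\right) 0 = 0$)
$I{\left(-202 \right)} + r{\left(w{\left(h{\left(5,6 \right)} \right)} \right)} = -115 + 0^{2} = -115 + 0 = -115$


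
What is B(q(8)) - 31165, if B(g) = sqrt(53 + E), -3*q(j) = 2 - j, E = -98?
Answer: -31165 + 3*I*sqrt(5) ≈ -31165.0 + 6.7082*I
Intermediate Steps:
q(j) = -2/3 + j/3 (q(j) = -(2 - j)/3 = -2/3 + j/3)
B(g) = 3*I*sqrt(5) (B(g) = sqrt(53 - 98) = sqrt(-45) = 3*I*sqrt(5))
B(q(8)) - 31165 = 3*I*sqrt(5) - 31165 = -31165 + 3*I*sqrt(5)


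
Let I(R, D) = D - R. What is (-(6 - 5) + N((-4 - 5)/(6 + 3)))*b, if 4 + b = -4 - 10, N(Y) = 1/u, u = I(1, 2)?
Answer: 0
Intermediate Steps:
u = 1 (u = 2 - 1*1 = 2 - 1 = 1)
N(Y) = 1 (N(Y) = 1/1 = 1)
b = -18 (b = -4 + (-4 - 10) = -4 - 14 = -18)
(-(6 - 5) + N((-4 - 5)/(6 + 3)))*b = (-(6 - 5) + 1)*(-18) = (-1*1 + 1)*(-18) = (-1 + 1)*(-18) = 0*(-18) = 0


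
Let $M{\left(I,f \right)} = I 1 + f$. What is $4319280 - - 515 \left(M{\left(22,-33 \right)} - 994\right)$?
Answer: $3801705$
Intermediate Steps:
$M{\left(I,f \right)} = I + f$
$4319280 - - 515 \left(M{\left(22,-33 \right)} - 994\right) = 4319280 - - 515 \left(\left(22 - 33\right) - 994\right) = 4319280 - - 515 \left(-11 - 994\right) = 4319280 - \left(-515\right) \left(-1005\right) = 4319280 - 517575 = 3801705$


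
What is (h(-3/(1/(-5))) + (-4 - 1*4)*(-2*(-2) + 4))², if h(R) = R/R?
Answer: 3969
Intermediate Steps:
h(R) = 1
(h(-3/(1/(-5))) + (-4 - 1*4)*(-2*(-2) + 4))² = (1 + (-4 - 1*4)*(-2*(-2) + 4))² = (1 + (-4 - 4)*(4 + 4))² = (1 - 8*8)² = (1 - 64)² = (-63)² = 3969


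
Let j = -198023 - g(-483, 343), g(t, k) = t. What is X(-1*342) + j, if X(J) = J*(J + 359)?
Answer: -203354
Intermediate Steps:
X(J) = J*(359 + J)
j = -197540 (j = -198023 - 1*(-483) = -198023 + 483 = -197540)
X(-1*342) + j = (-1*342)*(359 - 1*342) - 197540 = -342*(359 - 342) - 197540 = -342*17 - 197540 = -5814 - 197540 = -203354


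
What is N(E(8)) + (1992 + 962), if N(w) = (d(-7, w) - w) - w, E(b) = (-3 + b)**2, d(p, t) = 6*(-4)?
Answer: 2880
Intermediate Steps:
d(p, t) = -24
N(w) = -24 - 2*w (N(w) = (-24 - w) - w = -24 - 2*w)
N(E(8)) + (1992 + 962) = (-24 - 2*(-3 + 8)**2) + (1992 + 962) = (-24 - 2*5**2) + 2954 = (-24 - 2*25) + 2954 = (-24 - 50) + 2954 = -74 + 2954 = 2880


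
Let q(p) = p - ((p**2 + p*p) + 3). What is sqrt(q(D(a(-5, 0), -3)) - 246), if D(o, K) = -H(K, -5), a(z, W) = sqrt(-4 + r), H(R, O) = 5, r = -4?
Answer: 4*I*sqrt(19) ≈ 17.436*I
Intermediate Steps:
a(z, W) = 2*I*sqrt(2) (a(z, W) = sqrt(-4 - 4) = sqrt(-8) = 2*I*sqrt(2))
D(o, K) = -5 (D(o, K) = -1*5 = -5)
q(p) = -3 + p - 2*p**2 (q(p) = p - ((p**2 + p**2) + 3) = p - (2*p**2 + 3) = p - (3 + 2*p**2) = p + (-3 - 2*p**2) = -3 + p - 2*p**2)
sqrt(q(D(a(-5, 0), -3)) - 246) = sqrt((-3 - 5 - 2*(-5)**2) - 246) = sqrt((-3 - 5 - 2*25) - 246) = sqrt((-3 - 5 - 50) - 246) = sqrt(-58 - 246) = sqrt(-304) = 4*I*sqrt(19)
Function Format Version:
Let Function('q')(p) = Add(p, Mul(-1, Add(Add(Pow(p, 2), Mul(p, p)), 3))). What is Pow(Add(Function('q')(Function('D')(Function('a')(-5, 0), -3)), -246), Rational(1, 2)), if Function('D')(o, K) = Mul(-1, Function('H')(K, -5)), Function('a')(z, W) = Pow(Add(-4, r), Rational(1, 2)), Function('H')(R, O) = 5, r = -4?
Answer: Mul(4, I, Pow(19, Rational(1, 2))) ≈ Mul(17.436, I)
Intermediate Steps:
Function('a')(z, W) = Mul(2, I, Pow(2, Rational(1, 2))) (Function('a')(z, W) = Pow(Add(-4, -4), Rational(1, 2)) = Pow(-8, Rational(1, 2)) = Mul(2, I, Pow(2, Rational(1, 2))))
Function('D')(o, K) = -5 (Function('D')(o, K) = Mul(-1, 5) = -5)
Function('q')(p) = Add(-3, p, Mul(-2, Pow(p, 2))) (Function('q')(p) = Add(p, Mul(-1, Add(Add(Pow(p, 2), Pow(p, 2)), 3))) = Add(p, Mul(-1, Add(Mul(2, Pow(p, 2)), 3))) = Add(p, Mul(-1, Add(3, Mul(2, Pow(p, 2))))) = Add(p, Add(-3, Mul(-2, Pow(p, 2)))) = Add(-3, p, Mul(-2, Pow(p, 2))))
Pow(Add(Function('q')(Function('D')(Function('a')(-5, 0), -3)), -246), Rational(1, 2)) = Pow(Add(Add(-3, -5, Mul(-2, Pow(-5, 2))), -246), Rational(1, 2)) = Pow(Add(Add(-3, -5, Mul(-2, 25)), -246), Rational(1, 2)) = Pow(Add(Add(-3, -5, -50), -246), Rational(1, 2)) = Pow(Add(-58, -246), Rational(1, 2)) = Pow(-304, Rational(1, 2)) = Mul(4, I, Pow(19, Rational(1, 2)))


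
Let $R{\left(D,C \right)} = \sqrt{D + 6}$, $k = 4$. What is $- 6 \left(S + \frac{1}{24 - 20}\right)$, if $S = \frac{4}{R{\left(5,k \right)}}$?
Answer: $- \frac{3}{2} - \frac{24 \sqrt{11}}{11} \approx -8.7363$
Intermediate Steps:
$R{\left(D,C \right)} = \sqrt{6 + D}$
$S = \frac{4 \sqrt{11}}{11}$ ($S = \frac{4}{\sqrt{6 + 5}} = \frac{4}{\sqrt{11}} = 4 \frac{\sqrt{11}}{11} = \frac{4 \sqrt{11}}{11} \approx 1.206$)
$- 6 \left(S + \frac{1}{24 - 20}\right) = - 6 \left(\frac{4 \sqrt{11}}{11} + \frac{1}{24 - 20}\right) = - 6 \left(\frac{4 \sqrt{11}}{11} + \frac{1}{4}\right) = - 6 \left(\frac{1}{4} + \frac{4 \sqrt{11}}{11}\right) = - \frac{3}{2} - \frac{24 \sqrt{11}}{11}$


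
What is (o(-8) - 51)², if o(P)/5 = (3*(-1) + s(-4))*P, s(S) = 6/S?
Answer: 16641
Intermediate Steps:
o(P) = -45*P/2 (o(P) = 5*((3*(-1) + 6/(-4))*P) = 5*((-3 + 6*(-¼))*P) = 5*((-3 - 3/2)*P) = 5*(-9*P/2) = -45*P/2)
(o(-8) - 51)² = (-45/2*(-8) - 51)² = (180 - 51)² = 129² = 16641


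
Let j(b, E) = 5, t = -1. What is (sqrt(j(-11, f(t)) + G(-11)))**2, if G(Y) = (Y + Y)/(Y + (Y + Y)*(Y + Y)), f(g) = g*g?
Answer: 213/43 ≈ 4.9535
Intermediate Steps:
f(g) = g**2
G(Y) = 2*Y/(Y + 4*Y**2) (G(Y) = (2*Y)/(Y + (2*Y)*(2*Y)) = (2*Y)/(Y + 4*Y**2) = 2*Y/(Y + 4*Y**2))
(sqrt(j(-11, f(t)) + G(-11)))**2 = (sqrt(5 + 2/(1 + 4*(-11))))**2 = (sqrt(5 + 2/(1 - 44)))**2 = (sqrt(5 + 2/(-43)))**2 = (sqrt(5 + 2*(-1/43)))**2 = (sqrt(5 - 2/43))**2 = (sqrt(213/43))**2 = (sqrt(9159)/43)**2 = 213/43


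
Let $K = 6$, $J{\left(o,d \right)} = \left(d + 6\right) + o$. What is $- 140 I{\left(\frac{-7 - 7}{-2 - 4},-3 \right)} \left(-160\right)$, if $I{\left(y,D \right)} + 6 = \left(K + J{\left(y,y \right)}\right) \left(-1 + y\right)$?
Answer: $\frac{3270400}{9} \approx 3.6338 \cdot 10^{5}$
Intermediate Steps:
$J{\left(o,d \right)} = 6 + d + o$ ($J{\left(o,d \right)} = \left(6 + d\right) + o = 6 + d + o$)
$I{\left(y,D \right)} = -6 + \left(-1 + y\right) \left(12 + 2 y\right)$ ($I{\left(y,D \right)} = -6 + \left(6 + \left(6 + y + y\right)\right) \left(-1 + y\right) = -6 + \left(6 + \left(6 + 2 y\right)\right) \left(-1 + y\right) = -6 + \left(12 + 2 y\right) \left(-1 + y\right) = -6 + \left(-1 + y\right) \left(12 + 2 y\right)$)
$- 140 I{\left(\frac{-7 - 7}{-2 - 4},-3 \right)} \left(-160\right) = - 140 \left(-18 + 2 \left(\frac{-7 - 7}{-2 - 4}\right)^{2} + 10 \frac{-7 - 7}{-2 - 4}\right) \left(-160\right) = - 140 \left(-18 + 2 \left(- \frac{14}{-6}\right)^{2} + 10 \left(- \frac{14}{-6}\right)\right) \left(-160\right) = - 140 \left(-18 + 2 \left(\left(-14\right) \left(- \frac{1}{6}\right)\right)^{2} + 10 \left(\left(-14\right) \left(- \frac{1}{6}\right)\right)\right) \left(-160\right) = - 140 \left(-18 + 2 \left(\frac{7}{3}\right)^{2} + 10 \cdot \frac{7}{3}\right) \left(-160\right) = - 140 \left(-18 + 2 \cdot \frac{49}{9} + \frac{70}{3}\right) \left(-160\right) = - 140 \left(-18 + \frac{98}{9} + \frac{70}{3}\right) \left(-160\right) = \left(-140\right) \frac{146}{9} \left(-160\right) = \left(- \frac{20440}{9}\right) \left(-160\right) = \frac{3270400}{9}$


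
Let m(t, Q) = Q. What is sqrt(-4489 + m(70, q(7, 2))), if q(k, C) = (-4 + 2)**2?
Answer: I*sqrt(4485) ≈ 66.97*I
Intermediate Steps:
q(k, C) = 4 (q(k, C) = (-2)**2 = 4)
sqrt(-4489 + m(70, q(7, 2))) = sqrt(-4489 + 4) = sqrt(-4485) = I*sqrt(4485)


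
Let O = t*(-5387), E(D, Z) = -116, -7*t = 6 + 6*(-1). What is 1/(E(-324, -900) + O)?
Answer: -1/116 ≈ -0.0086207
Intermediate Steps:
t = 0 (t = -(6 + 6*(-1))/7 = -(6 - 6)/7 = -⅐*0 = 0)
O = 0 (O = 0*(-5387) = 0)
1/(E(-324, -900) + O) = 1/(-116 + 0) = 1/(-116) = -1/116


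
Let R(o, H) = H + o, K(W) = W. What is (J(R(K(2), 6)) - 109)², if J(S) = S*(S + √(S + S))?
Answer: 169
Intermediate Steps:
J(S) = S*(S + √2*√S) (J(S) = S*(S + √(2*S)) = S*(S + √2*√S))
(J(R(K(2), 6)) - 109)² = (((6 + 2)² + √2*(6 + 2)^(3/2)) - 109)² = ((8² + √2*8^(3/2)) - 109)² = ((64 + √2*(16*√2)) - 109)² = ((64 + 32) - 109)² = (96 - 109)² = (-13)² = 169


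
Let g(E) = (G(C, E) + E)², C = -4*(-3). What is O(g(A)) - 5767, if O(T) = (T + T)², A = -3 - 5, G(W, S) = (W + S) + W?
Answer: 10617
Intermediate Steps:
C = 12
G(W, S) = S + 2*W (G(W, S) = (S + W) + W = S + 2*W)
A = -8
g(E) = (24 + 2*E)² (g(E) = ((E + 2*12) + E)² = ((E + 24) + E)² = ((24 + E) + E)² = (24 + 2*E)²)
O(T) = 4*T² (O(T) = (2*T)² = 4*T²)
O(g(A)) - 5767 = 4*(4*(12 - 8)²)² - 5767 = 4*(4*4²)² - 5767 = 4*(4*16)² - 5767 = 4*64² - 5767 = 4*4096 - 5767 = 16384 - 5767 = 10617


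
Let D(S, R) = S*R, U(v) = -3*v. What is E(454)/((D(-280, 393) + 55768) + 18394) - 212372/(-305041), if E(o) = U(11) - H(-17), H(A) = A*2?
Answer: 7619177575/10944260998 ≈ 0.69618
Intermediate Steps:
H(A) = 2*A
E(o) = 1 (E(o) = -3*11 - 2*(-17) = -33 - 1*(-34) = -33 + 34 = 1)
D(S, R) = R*S
E(454)/((D(-280, 393) + 55768) + 18394) - 212372/(-305041) = 1/((393*(-280) + 55768) + 18394) - 212372/(-305041) = 1/((-110040 + 55768) + 18394) - 212372*(-1/305041) = 1/(-54272 + 18394) + 212372/305041 = 1/(-35878) + 212372/305041 = 1*(-1/35878) + 212372/305041 = -1/35878 + 212372/305041 = 7619177575/10944260998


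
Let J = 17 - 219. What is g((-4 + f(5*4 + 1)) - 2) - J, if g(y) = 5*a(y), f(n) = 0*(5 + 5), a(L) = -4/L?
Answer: 616/3 ≈ 205.33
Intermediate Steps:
f(n) = 0 (f(n) = 0*10 = 0)
J = -202
g(y) = -20/y (g(y) = 5*(-4/y) = -20/y)
g((-4 + f(5*4 + 1)) - 2) - J = -20/((-4 + 0) - 2) - 1*(-202) = -20/(-4 - 2) + 202 = -20/(-6) + 202 = -20*(-⅙) + 202 = 10/3 + 202 = 616/3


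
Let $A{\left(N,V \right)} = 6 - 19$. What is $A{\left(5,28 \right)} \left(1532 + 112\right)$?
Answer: $-21372$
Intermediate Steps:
$A{\left(N,V \right)} = -13$ ($A{\left(N,V \right)} = 6 - 19 = -13$)
$A{\left(5,28 \right)} \left(1532 + 112\right) = - 13 \left(1532 + 112\right) = \left(-13\right) 1644 = -21372$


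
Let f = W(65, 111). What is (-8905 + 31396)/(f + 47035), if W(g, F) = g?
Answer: 7497/15700 ≈ 0.47752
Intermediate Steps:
f = 65
(-8905 + 31396)/(f + 47035) = (-8905 + 31396)/(65 + 47035) = 22491/47100 = 22491*(1/47100) = 7497/15700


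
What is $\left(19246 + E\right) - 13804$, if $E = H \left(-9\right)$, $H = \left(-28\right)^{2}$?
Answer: $-1614$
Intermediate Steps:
$H = 784$
$E = -7056$ ($E = 784 \left(-9\right) = -7056$)
$\left(19246 + E\right) - 13804 = \left(19246 - 7056\right) - 13804 = 12190 - 13804 = -1614$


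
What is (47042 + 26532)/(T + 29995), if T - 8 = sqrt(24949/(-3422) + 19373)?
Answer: 2517954050228/1026783240447 - 73574*sqrt(25197120206)/1026783240447 ≈ 2.4409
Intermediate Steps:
T = 8 + 3*sqrt(25197120206)/3422 (T = 8 + sqrt(24949/(-3422) + 19373) = 8 + sqrt(24949*(-1/3422) + 19373) = 8 + sqrt(-24949/3422 + 19373) = 8 + sqrt(66269457/3422) = 8 + 3*sqrt(25197120206)/3422 ≈ 147.16)
(47042 + 26532)/(T + 29995) = (47042 + 26532)/((8 + 3*sqrt(25197120206)/3422) + 29995) = 73574/(30003 + 3*sqrt(25197120206)/3422)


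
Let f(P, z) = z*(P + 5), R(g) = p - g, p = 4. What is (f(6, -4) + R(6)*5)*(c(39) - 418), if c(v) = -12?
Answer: 23220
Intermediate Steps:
R(g) = 4 - g
f(P, z) = z*(5 + P)
(f(6, -4) + R(6)*5)*(c(39) - 418) = (-4*(5 + 6) + (4 - 1*6)*5)*(-12 - 418) = (-4*11 + (4 - 6)*5)*(-430) = (-44 - 2*5)*(-430) = (-44 - 10)*(-430) = -54*(-430) = 23220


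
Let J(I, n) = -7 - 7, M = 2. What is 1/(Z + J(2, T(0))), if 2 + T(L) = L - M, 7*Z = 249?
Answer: 7/151 ≈ 0.046358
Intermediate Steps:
Z = 249/7 (Z = (1/7)*249 = 249/7 ≈ 35.571)
T(L) = -4 + L (T(L) = -2 + (L - 1*2) = -2 + (L - 2) = -2 + (-2 + L) = -4 + L)
J(I, n) = -14
1/(Z + J(2, T(0))) = 1/(249/7 - 14) = 1/(151/7) = 7/151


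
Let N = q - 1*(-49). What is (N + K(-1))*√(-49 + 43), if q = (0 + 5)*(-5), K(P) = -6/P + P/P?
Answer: 31*I*√6 ≈ 75.934*I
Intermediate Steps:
K(P) = 1 - 6/P (K(P) = -6/P + 1 = 1 - 6/P)
q = -25 (q = 5*(-5) = -25)
N = 24 (N = -25 - 1*(-49) = -25 + 49 = 24)
(N + K(-1))*√(-49 + 43) = (24 + (-6 - 1)/(-1))*√(-49 + 43) = (24 - 1*(-7))*√(-6) = (24 + 7)*(I*√6) = 31*(I*√6) = 31*I*√6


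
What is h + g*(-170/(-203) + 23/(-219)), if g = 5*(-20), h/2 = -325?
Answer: -32153150/44457 ≈ -723.24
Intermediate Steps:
h = -650 (h = 2*(-325) = -650)
g = -100
h + g*(-170/(-203) + 23/(-219)) = -650 - 100*(-170/(-203) + 23/(-219)) = -650 - 100*(-170*(-1/203) + 23*(-1/219)) = -650 - 100*(170/203 - 23/219) = -650 - 100*32561/44457 = -650 - 3256100/44457 = -32153150/44457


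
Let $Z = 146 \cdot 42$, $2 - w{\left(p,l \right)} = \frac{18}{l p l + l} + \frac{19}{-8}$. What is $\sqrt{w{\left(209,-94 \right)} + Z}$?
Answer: $\frac{\sqrt{83701194538331590}}{3693260} \approx 78.335$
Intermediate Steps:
$w{\left(p,l \right)} = \frac{35}{8} - \frac{18}{l + p l^{2}}$ ($w{\left(p,l \right)} = 2 - \left(\frac{18}{l p l + l} + \frac{19}{-8}\right) = 2 - \left(\frac{18}{p l^{2} + l} + 19 \left(- \frac{1}{8}\right)\right) = 2 - \left(\frac{18}{l + p l^{2}} - \frac{19}{8}\right) = 2 - \left(- \frac{19}{8} + \frac{18}{l + p l^{2}}\right) = 2 + \left(\frac{19}{8} - \frac{18}{l + p l^{2}}\right) = \frac{35}{8} - \frac{18}{l + p l^{2}}$)
$Z = 6132$
$\sqrt{w{\left(209,-94 \right)} + Z} = \sqrt{\frac{-144 + 35 \left(-94\right) + 35 \cdot 209 \left(-94\right)^{2}}{8 \left(-94\right) \left(1 - 19646\right)} + 6132} = \sqrt{\frac{1}{8} \left(- \frac{1}{94}\right) \frac{1}{1 - 19646} \left(-144 - 3290 + 35 \cdot 209 \cdot 8836\right) + 6132} = \sqrt{\frac{1}{8} \left(- \frac{1}{94}\right) \frac{1}{-19645} \left(-144 - 3290 + 64635340\right) + 6132} = \sqrt{\frac{1}{8} \left(- \frac{1}{94}\right) \left(- \frac{1}{19645}\right) 64631906 + 6132} = \sqrt{\frac{32315953}{7386520} + 6132} = \sqrt{\frac{45326456593}{7386520}} = \frac{\sqrt{83701194538331590}}{3693260}$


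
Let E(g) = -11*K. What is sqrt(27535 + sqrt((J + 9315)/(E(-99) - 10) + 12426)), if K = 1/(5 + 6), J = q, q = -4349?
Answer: sqrt(3331735 + 22*sqrt(362230))/11 ≈ 166.27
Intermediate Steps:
J = -4349
K = 1/11 ≈ 0.090909
E(g) = -1 (E(g) = -11*1/11 = -1)
sqrt(27535 + sqrt((J + 9315)/(E(-99) - 10) + 12426)) = sqrt(27535 + sqrt((-4349 + 9315)/(-1 - 10) + 12426)) = sqrt(27535 + sqrt(4966/(-11) + 12426)) = sqrt(27535 + sqrt(4966*(-1/11) + 12426)) = sqrt(27535 + sqrt(-4966/11 + 12426)) = sqrt(27535 + sqrt(131720/11)) = sqrt(27535 + 2*sqrt(362230)/11)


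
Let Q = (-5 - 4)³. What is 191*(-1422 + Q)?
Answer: -410841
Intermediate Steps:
Q = -729 (Q = (-9)³ = -729)
191*(-1422 + Q) = 191*(-1422 - 729) = 191*(-2151) = -410841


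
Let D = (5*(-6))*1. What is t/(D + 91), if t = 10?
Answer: 10/61 ≈ 0.16393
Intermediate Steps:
D = -30 (D = -30*1 = -30)
t/(D + 91) = 10/(-30 + 91) = 10/61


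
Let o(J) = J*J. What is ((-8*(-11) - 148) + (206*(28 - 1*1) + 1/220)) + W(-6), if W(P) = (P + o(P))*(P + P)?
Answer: 1131241/220 ≈ 5142.0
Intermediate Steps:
o(J) = J²
W(P) = 2*P*(P + P²) (W(P) = (P + P²)*(P + P) = (P + P²)*(2*P) = 2*P*(P + P²))
((-8*(-11) - 148) + (206*(28 - 1*1) + 1/220)) + W(-6) = ((-8*(-11) - 148) + (206*(28 - 1*1) + 1/220)) + 2*(-6)²*(1 - 6) = ((88 - 148) + (206*(28 - 1) + 1/220)) + 2*36*(-5) = (-60 + (206*27 + 1/220)) - 360 = (-60 + (5562 + 1/220)) - 360 = (-60 + 1223641/220) - 360 = 1210441/220 - 360 = 1131241/220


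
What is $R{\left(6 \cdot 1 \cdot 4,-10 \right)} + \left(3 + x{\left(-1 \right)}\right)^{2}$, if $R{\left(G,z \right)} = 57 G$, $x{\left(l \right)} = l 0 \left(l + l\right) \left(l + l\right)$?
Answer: $1377$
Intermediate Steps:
$x{\left(l \right)} = 0$ ($x{\left(l \right)} = 0 \cdot 2 l 2 l = 0 \cdot 4 l^{2} = 0$)
$R{\left(6 \cdot 1 \cdot 4,-10 \right)} + \left(3 + x{\left(-1 \right)}\right)^{2} = 57 \cdot 6 \cdot 1 \cdot 4 + \left(3 + 0\right)^{2} = 57 \cdot 6 \cdot 4 + 3^{2} = 57 \cdot 24 + 9 = 1368 + 9 = 1377$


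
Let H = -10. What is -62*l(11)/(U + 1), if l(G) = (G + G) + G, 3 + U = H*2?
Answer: 93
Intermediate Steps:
U = -23 (U = -3 - 10*2 = -3 - 20 = -23)
l(G) = 3*G (l(G) = 2*G + G = 3*G)
-62*l(11)/(U + 1) = -62*3*11/(-23 + 1) = -2046/(-22) = -2046*(-1)/22 = -62*(-3/2) = 93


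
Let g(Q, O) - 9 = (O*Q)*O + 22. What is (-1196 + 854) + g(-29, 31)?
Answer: -28180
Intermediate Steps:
g(Q, O) = 31 + Q*O² (g(Q, O) = 9 + ((O*Q)*O + 22) = 9 + (Q*O² + 22) = 9 + (22 + Q*O²) = 31 + Q*O²)
(-1196 + 854) + g(-29, 31) = (-1196 + 854) + (31 - 29*31²) = -342 + (31 - 29*961) = -342 + (31 - 27869) = -342 - 27838 = -28180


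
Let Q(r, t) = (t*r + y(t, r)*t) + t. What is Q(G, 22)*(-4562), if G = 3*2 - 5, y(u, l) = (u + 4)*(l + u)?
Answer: -60218400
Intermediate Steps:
y(u, l) = (4 + u)*(l + u)
G = 1 (G = 6 - 5 = 1)
Q(r, t) = t + r*t + t*(t² + 4*r + 4*t + r*t) (Q(r, t) = (t*r + (t² + 4*r + 4*t + r*t)*t) + t = (r*t + t*(t² + 4*r + 4*t + r*t)) + t = t + r*t + t*(t² + 4*r + 4*t + r*t))
Q(G, 22)*(-4562) = (22*(1 + 22² + 4*22 + 5*1 + 1*22))*(-4562) = (22*(1 + 484 + 88 + 5 + 22))*(-4562) = (22*600)*(-4562) = 13200*(-4562) = -60218400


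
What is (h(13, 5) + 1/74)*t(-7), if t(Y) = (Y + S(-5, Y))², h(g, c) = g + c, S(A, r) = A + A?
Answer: 385237/74 ≈ 5205.9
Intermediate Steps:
S(A, r) = 2*A
h(g, c) = c + g
t(Y) = (-10 + Y)² (t(Y) = (Y + 2*(-5))² = (Y - 10)² = (-10 + Y)²)
(h(13, 5) + 1/74)*t(-7) = ((5 + 13) + 1/74)*(-10 - 7)² = (18 + 1/74)*(-17)² = (1333/74)*289 = 385237/74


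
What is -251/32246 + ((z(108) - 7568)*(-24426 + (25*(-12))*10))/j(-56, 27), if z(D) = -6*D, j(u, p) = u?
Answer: -129751003607/32246 ≈ -4.0238e+6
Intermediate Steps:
-251/32246 + ((z(108) - 7568)*(-24426 + (25*(-12))*10))/j(-56, 27) = -251/32246 + ((-6*108 - 7568)*(-24426 + (25*(-12))*10))/(-56) = -251*1/32246 + ((-648 - 7568)*(-24426 - 300*10))*(-1/56) = -251/32246 - 8216*(-24426 - 3000)*(-1/56) = -251/32246 - 8216*(-27426)*(-1/56) = -251/32246 + 225332016*(-1/56) = -251/32246 - 4023786 = -129751003607/32246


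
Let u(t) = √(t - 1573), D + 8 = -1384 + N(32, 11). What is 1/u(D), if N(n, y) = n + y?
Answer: -I*√2922/2922 ≈ -0.018499*I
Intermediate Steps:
D = -1349 (D = -8 + (-1384 + (32 + 11)) = -8 + (-1384 + 43) = -8 - 1341 = -1349)
u(t) = √(-1573 + t)
1/u(D) = 1/(√(-1573 - 1349)) = 1/(√(-2922)) = 1/(I*√2922) = -I*√2922/2922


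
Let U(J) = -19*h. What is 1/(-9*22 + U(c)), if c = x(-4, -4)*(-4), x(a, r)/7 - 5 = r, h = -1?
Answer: -1/179 ≈ -0.0055866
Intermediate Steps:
x(a, r) = 35 + 7*r
c = -28 (c = (35 + 7*(-4))*(-4) = (35 - 28)*(-4) = 7*(-4) = -28)
U(J) = 19 (U(J) = -19*(-1) = 19)
1/(-9*22 + U(c)) = 1/(-9*22 + 19) = 1/(-198 + 19) = 1/(-179) = -1/179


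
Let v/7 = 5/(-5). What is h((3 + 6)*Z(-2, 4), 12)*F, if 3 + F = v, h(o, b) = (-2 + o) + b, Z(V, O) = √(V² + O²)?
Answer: -100 - 180*√5 ≈ -502.49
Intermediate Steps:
Z(V, O) = √(O² + V²)
v = -7 (v = 7*(5/(-5)) = 7*(5*(-⅕)) = 7*(-1) = -7)
h(o, b) = -2 + b + o
F = -10 (F = -3 - 7 = -10)
h((3 + 6)*Z(-2, 4), 12)*F = (-2 + 12 + (3 + 6)*√(4² + (-2)²))*(-10) = (-2 + 12 + 9*√(16 + 4))*(-10) = (-2 + 12 + 9*√20)*(-10) = (-2 + 12 + 9*(2*√5))*(-10) = (-2 + 12 + 18*√5)*(-10) = (10 + 18*√5)*(-10) = -100 - 180*√5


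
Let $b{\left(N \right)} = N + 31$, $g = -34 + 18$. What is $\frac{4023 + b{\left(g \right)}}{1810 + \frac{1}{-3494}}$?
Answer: $\frac{14108772}{6324139} \approx 2.2309$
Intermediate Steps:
$g = -16$
$b{\left(N \right)} = 31 + N$
$\frac{4023 + b{\left(g \right)}}{1810 + \frac{1}{-3494}} = \frac{4023 + \left(31 - 16\right)}{1810 + \frac{1}{-3494}} = \frac{4023 + 15}{1810 - \frac{1}{3494}} = \frac{4038}{\frac{6324139}{3494}} = 4038 \cdot \frac{3494}{6324139} = \frac{14108772}{6324139}$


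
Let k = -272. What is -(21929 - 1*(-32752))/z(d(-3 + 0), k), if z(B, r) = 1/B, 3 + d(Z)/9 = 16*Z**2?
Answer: -69390189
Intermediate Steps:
d(Z) = -27 + 144*Z**2 (d(Z) = -27 + 9*(16*Z**2) = -27 + 144*Z**2)
-(21929 - 1*(-32752))/z(d(-3 + 0), k) = -(21929 - 1*(-32752))/(1/(-27 + 144*(-3 + 0)**2)) = -(21929 + 32752)/(1/(-27 + 144*(-3)**2)) = -54681/(1/(-27 + 144*9)) = -54681/(1/(-27 + 1296)) = -54681/(1/1269) = -54681/1/1269 = -54681*1269 = -1*69390189 = -69390189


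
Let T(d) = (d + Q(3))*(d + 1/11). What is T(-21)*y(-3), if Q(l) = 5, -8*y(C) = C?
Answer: 1380/11 ≈ 125.45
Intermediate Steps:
y(C) = -C/8
T(d) = (5 + d)*(1/11 + d) (T(d) = (d + 5)*(d + 1/11) = (5 + d)*(d + 1/11) = (5 + d)*(1/11 + d))
T(-21)*y(-3) = (5/11 + (-21)² + (56/11)*(-21))*(-⅛*(-3)) = (5/11 + 441 - 1176/11)*(3/8) = (3680/11)*(3/8) = 1380/11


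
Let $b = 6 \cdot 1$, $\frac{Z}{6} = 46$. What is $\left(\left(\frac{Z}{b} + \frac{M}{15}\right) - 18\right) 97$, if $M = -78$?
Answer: $\frac{11058}{5} \approx 2211.6$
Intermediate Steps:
$Z = 276$ ($Z = 6 \cdot 46 = 276$)
$b = 6$
$\left(\left(\frac{Z}{b} + \frac{M}{15}\right) - 18\right) 97 = \left(\left(\frac{276}{6} - \frac{78}{15}\right) - 18\right) 97 = \left(\left(276 \cdot \frac{1}{6} - \frac{26}{5}\right) - 18\right) 97 = \left(\left(46 - \frac{26}{5}\right) - 18\right) 97 = \left(\frac{204}{5} - 18\right) 97 = \frac{114}{5} \cdot 97 = \frac{11058}{5}$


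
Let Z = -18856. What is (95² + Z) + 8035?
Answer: -1796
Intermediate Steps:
(95² + Z) + 8035 = (95² - 18856) + 8035 = (9025 - 18856) + 8035 = -9831 + 8035 = -1796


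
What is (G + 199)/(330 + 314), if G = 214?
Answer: 59/92 ≈ 0.64130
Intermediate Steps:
(G + 199)/(330 + 314) = (214 + 199)/(330 + 314) = 413/644 = 413*(1/644) = 59/92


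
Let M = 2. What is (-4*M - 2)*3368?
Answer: -33680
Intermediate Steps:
(-4*M - 2)*3368 = (-4*2 - 2)*3368 = (-8 - 2)*3368 = -10*3368 = -33680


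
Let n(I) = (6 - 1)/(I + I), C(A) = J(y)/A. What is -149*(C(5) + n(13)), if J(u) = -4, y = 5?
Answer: 11771/130 ≈ 90.546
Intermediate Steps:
C(A) = -4/A
n(I) = 5/(2*I) (n(I) = 5/((2*I)) = 5*(1/(2*I)) = 5/(2*I))
-149*(C(5) + n(13)) = -149*(-4/5 + (5/2)/13) = -149*(-4*⅕ + (5/2)*(1/13)) = -149*(-⅘ + 5/26) = -149*(-79/130) = 11771/130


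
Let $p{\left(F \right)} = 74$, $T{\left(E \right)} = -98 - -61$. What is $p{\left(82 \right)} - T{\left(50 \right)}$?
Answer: $111$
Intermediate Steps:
$T{\left(E \right)} = -37$ ($T{\left(E \right)} = -98 + 61 = -37$)
$p{\left(82 \right)} - T{\left(50 \right)} = 74 - -37 = 74 + 37 = 111$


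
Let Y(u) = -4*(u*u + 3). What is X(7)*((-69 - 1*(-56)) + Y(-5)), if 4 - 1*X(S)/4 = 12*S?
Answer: 40000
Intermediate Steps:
Y(u) = -12 - 4*u**2 (Y(u) = -4*(u**2 + 3) = -4*(3 + u**2) = -12 - 4*u**2)
X(S) = 16 - 48*S
X(7)*((-69 - 1*(-56)) + Y(-5)) = (16 - 48*7)*((-69 - 1*(-56)) + (-12 - 4*(-5)**2)) = (16 - 336)*((-69 + 56) + (-12 - 4*25)) = -320*(-13 + (-12 - 100)) = -320*(-13 - 112) = -320*(-125) = 40000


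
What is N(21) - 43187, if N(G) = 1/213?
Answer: -9198830/213 ≈ -43187.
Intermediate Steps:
N(G) = 1/213
N(21) - 43187 = 1/213 - 43187 = -9198830/213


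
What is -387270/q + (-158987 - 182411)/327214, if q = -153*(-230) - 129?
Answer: -1778075911/147082693 ≈ -12.089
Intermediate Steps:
q = 35061 (q = 35190 - 129 = 35061)
-387270/q + (-158987 - 182411)/327214 = -387270/35061 + (-158987 - 182411)/327214 = -387270*1/35061 - 341398*1/327214 = -9930/899 - 170699/163607 = -1778075911/147082693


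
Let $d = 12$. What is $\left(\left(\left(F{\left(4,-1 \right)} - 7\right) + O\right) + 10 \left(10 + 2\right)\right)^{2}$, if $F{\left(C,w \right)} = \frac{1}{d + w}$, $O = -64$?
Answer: $\frac{291600}{121} \approx 2409.9$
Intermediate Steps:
$F{\left(C,w \right)} = \frac{1}{12 + w}$
$\left(\left(\left(F{\left(4,-1 \right)} - 7\right) + O\right) + 10 \left(10 + 2\right)\right)^{2} = \left(\left(\left(\frac{1}{12 - 1} - 7\right) - 64\right) + 10 \left(10 + 2\right)\right)^{2} = \left(\left(\left(\frac{1}{11} - 7\right) - 64\right) + 10 \cdot 12\right)^{2} = \left(\left(\left(\frac{1}{11} - 7\right) - 64\right) + 120\right)^{2} = \left(\left(- \frac{76}{11} - 64\right) + 120\right)^{2} = \left(- \frac{780}{11} + 120\right)^{2} = \left(\frac{540}{11}\right)^{2} = \frac{291600}{121}$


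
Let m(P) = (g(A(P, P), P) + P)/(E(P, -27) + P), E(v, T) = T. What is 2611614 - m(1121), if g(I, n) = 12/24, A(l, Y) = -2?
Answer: 5714209189/2188 ≈ 2.6116e+6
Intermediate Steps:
g(I, n) = 1/2 (g(I, n) = 12*(1/24) = 1/2)
m(P) = (1/2 + P)/(-27 + P)
2611614 - m(1121) = 2611614 - (1/2 + 1121)/(-27 + 1121) = 2611614 - 2243/(1094*2) = 2611614 - 1*2243/2188 = 2611614 - 2243/2188 = 5714209189/2188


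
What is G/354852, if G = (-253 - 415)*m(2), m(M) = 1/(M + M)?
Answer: -167/354852 ≈ -0.00047062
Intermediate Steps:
m(M) = 1/(2*M)
G = -167 (G = (-253 - 415)*((1/2)/2) = -334/2 = -668*1/4 = -167)
G/354852 = -167/354852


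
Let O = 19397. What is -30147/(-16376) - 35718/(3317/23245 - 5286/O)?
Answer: 263731487770019007/958540027096 ≈ 2.7514e+5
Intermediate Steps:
-30147/(-16376) - 35718/(3317/23245 - 5286/O) = -30147/(-16376) - 35718/(3317/23245 - 5286/19397) = -30147*(-1/16376) - 35718/(3317*(1/23245) - 5286*1/19397) = 30147/16376 - 35718/(3317/23245 - 5286/19397) = 30147/16376 - 35718/(-58533221/450883265) = 30147/16376 - 35718*(-450883265/58533221) = 30147/16376 + 16104648459270/58533221 = 263731487770019007/958540027096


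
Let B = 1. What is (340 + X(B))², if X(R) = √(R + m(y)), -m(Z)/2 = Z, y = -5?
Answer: (340 + √11)² ≈ 1.1787e+5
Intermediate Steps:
m(Z) = -2*Z
X(R) = √(10 + R) (X(R) = √(R - 2*(-5)) = √(R + 10) = √(10 + R))
(340 + X(B))² = (340 + √(10 + 1))² = (340 + √11)²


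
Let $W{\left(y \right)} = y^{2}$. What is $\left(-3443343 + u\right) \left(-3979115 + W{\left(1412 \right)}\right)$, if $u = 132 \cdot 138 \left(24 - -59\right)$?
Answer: $3834575329965$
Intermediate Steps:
$u = 1511928$ ($u = 18216 \left(24 + 59\right) = 18216 \cdot 83 = 1511928$)
$\left(-3443343 + u\right) \left(-3979115 + W{\left(1412 \right)}\right) = \left(-3443343 + 1511928\right) \left(-3979115 + 1412^{2}\right) = - 1931415 \left(-3979115 + 1993744\right) = \left(-1931415\right) \left(-1985371\right) = 3834575329965$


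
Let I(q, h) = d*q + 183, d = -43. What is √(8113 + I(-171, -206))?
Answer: √15649 ≈ 125.10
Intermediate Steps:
I(q, h) = 183 - 43*q (I(q, h) = -43*q + 183 = 183 - 43*q)
√(8113 + I(-171, -206)) = √(8113 + (183 - 43*(-171))) = √(8113 + (183 + 7353)) = √(8113 + 7536) = √15649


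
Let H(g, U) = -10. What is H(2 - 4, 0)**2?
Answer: 100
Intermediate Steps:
H(2 - 4, 0)**2 = (-10)**2 = 100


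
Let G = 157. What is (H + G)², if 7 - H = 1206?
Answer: 1085764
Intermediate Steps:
H = -1199 (H = 7 - 1*1206 = 7 - 1206 = -1199)
(H + G)² = (-1199 + 157)² = (-1042)² = 1085764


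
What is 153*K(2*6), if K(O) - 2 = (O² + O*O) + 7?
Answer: 45441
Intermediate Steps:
K(O) = 9 + 2*O² (K(O) = 2 + ((O² + O*O) + 7) = 2 + ((O² + O²) + 7) = 2 + (2*O² + 7) = 2 + (7 + 2*O²) = 9 + 2*O²)
153*K(2*6) = 153*(9 + 2*(2*6)²) = 153*(9 + 2*12²) = 153*(9 + 2*144) = 153*(9 + 288) = 153*297 = 45441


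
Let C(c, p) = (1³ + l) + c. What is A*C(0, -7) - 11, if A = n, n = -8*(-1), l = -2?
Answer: -19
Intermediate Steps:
n = 8
A = 8
C(c, p) = -1 + c (C(c, p) = (1³ - 2) + c = (1 - 2) + c = -1 + c)
A*C(0, -7) - 11 = 8*(-1 + 0) - 11 = 8*(-1) - 11 = -8 - 11 = -19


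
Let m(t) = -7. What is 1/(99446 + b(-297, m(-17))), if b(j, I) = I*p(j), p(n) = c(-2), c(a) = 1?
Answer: 1/99439 ≈ 1.0056e-5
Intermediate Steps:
p(n) = 1
b(j, I) = I (b(j, I) = I*1 = I)
1/(99446 + b(-297, m(-17))) = 1/(99446 - 7) = 1/99439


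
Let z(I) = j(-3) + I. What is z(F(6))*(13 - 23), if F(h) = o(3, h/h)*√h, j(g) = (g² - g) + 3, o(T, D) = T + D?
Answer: -150 - 40*√6 ≈ -247.98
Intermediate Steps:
o(T, D) = D + T
j(g) = 3 + g² - g
F(h) = 4*√h (F(h) = (h/h + 3)*√h = (1 + 3)*√h = 4*√h)
z(I) = 15 + I (z(I) = (3 + (-3)² - 1*(-3)) + I = (3 + 9 + 3) + I = 15 + I)
z(F(6))*(13 - 23) = (15 + 4*√6)*(13 - 23) = (15 + 4*√6)*(-10) = -150 - 40*√6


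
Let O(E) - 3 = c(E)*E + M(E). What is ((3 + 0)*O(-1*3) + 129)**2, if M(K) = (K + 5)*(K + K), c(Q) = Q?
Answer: 16641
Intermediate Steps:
M(K) = 2*K*(5 + K) (M(K) = (5 + K)*(2*K) = 2*K*(5 + K))
O(E) = 3 + E**2 + 2*E*(5 + E) (O(E) = 3 + (E*E + 2*E*(5 + E)) = 3 + (E**2 + 2*E*(5 + E)) = 3 + E**2 + 2*E*(5 + E))
((3 + 0)*O(-1*3) + 129)**2 = ((3 + 0)*(3 + 3*(-1*3)**2 + 10*(-1*3)) + 129)**2 = (3*(3 + 3*(-3)**2 + 10*(-3)) + 129)**2 = (3*(3 + 3*9 - 30) + 129)**2 = (3*(3 + 27 - 30) + 129)**2 = (3*0 + 129)**2 = (0 + 129)**2 = 129**2 = 16641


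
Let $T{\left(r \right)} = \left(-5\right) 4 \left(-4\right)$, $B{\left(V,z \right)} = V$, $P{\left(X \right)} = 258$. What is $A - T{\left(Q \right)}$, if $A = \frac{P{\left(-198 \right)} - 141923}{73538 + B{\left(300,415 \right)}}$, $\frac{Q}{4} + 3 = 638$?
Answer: $- \frac{6048705}{73838} \approx -81.919$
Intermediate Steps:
$Q = 2540$ ($Q = -12 + 4 \cdot 638 = -12 + 2552 = 2540$)
$A = - \frac{141665}{73838}$ ($A = \frac{258 - 141923}{73538 + 300} = - \frac{141665}{73838} \approx -1.9186$)
$T{\left(r \right)} = 80$ ($T{\left(r \right)} = \left(-20\right) \left(-4\right) = 80$)
$A - T{\left(Q \right)} = - \frac{141665}{73838} - 80 = - \frac{6048705}{73838}$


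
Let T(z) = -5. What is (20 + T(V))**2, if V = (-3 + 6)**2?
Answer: 225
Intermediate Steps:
V = 9 (V = 3**2 = 9)
(20 + T(V))**2 = (20 - 5)**2 = 15**2 = 225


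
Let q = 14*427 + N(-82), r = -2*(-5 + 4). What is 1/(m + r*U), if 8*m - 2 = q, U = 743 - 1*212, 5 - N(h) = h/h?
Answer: 1/1810 ≈ 0.00055249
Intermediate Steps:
r = 2 (r = -2*(-1) = 2)
N(h) = 4 (N(h) = 5 - h/h = 5 - 1*1 = 5 - 1 = 4)
U = 531 (U = 743 - 212 = 531)
q = 5982 (q = 14*427 + 4 = 5978 + 4 = 5982)
m = 748 (m = ¼ + (⅛)*5982 = ¼ + 2991/4 = 748)
1/(m + r*U) = 1/(748 + 2*531) = 1/(748 + 1062) = 1/1810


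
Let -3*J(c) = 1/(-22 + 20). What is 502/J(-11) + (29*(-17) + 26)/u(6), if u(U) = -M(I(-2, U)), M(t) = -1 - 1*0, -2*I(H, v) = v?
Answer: 2545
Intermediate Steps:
I(H, v) = -v/2
J(c) = ⅙ (J(c) = -1/(3*(-22 + 20)) = -⅓/(-2) = -⅓*(-½) = ⅙)
M(t) = -1 (M(t) = -1 + 0 = -1)
u(U) = 1 (u(U) = -1*(-1) = 1)
502/J(-11) + (29*(-17) + 26)/u(6) = 502/(⅙) + (29*(-17) + 26)/1 = 502*6 + (-493 + 26)*1 = 3012 - 467*1 = 3012 - 467 = 2545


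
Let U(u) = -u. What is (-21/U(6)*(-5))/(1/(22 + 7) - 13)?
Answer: 1015/752 ≈ 1.3497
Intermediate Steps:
(-21/U(6)*(-5))/(1/(22 + 7) - 13) = (-21/((-1*6))*(-5))/(1/(22 + 7) - 13) = (-21/(-6)*(-5))/(1/29 - 13) = (-21*(-⅙)*(-5))/(1/29 - 13) = ((7/2)*(-5))/(-376/29) = -35/2*(-29/376) = 1015/752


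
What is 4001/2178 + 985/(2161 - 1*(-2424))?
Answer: 4097983/1997226 ≈ 2.0518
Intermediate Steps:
4001/2178 + 985/(2161 - 1*(-2424)) = 4001*(1/2178) + 985/(2161 + 2424) = 4001/2178 + 985/4585 = 4001/2178 + 985*(1/4585) = 4001/2178 + 197/917 = 4097983/1997226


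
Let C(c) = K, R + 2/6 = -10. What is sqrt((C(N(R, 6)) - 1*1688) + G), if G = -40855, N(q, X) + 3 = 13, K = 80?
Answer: I*sqrt(42463) ≈ 206.07*I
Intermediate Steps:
R = -31/3 (R = -1/3 - 10 = -31/3 ≈ -10.333)
N(q, X) = 10 (N(q, X) = -3 + 13 = 10)
C(c) = 80
sqrt((C(N(R, 6)) - 1*1688) + G) = sqrt((80 - 1*1688) - 40855) = sqrt((80 - 1688) - 40855) = sqrt(-1608 - 40855) = sqrt(-42463) = I*sqrt(42463)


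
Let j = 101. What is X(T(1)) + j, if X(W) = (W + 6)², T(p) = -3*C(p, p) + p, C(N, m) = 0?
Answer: 150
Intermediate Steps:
T(p) = p (T(p) = -3*0 + p = 0 + p = p)
X(W) = (6 + W)²
X(T(1)) + j = (6 + 1)² + 101 = 7² + 101 = 49 + 101 = 150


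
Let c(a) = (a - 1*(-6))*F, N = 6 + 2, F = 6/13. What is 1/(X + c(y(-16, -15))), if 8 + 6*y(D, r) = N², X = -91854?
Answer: -13/1194010 ≈ -1.0888e-5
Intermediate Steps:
F = 6/13 (F = 6*(1/13) = 6/13 ≈ 0.46154)
N = 8
y(D, r) = 28/3 (y(D, r) = -4/3 + (⅙)*8² = -4/3 + (⅙)*64 = -4/3 + 32/3 = 28/3)
c(a) = 36/13 + 6*a/13 (c(a) = (a - 1*(-6))*(6/13) = (a + 6)*(6/13) = (6 + a)*(6/13) = 36/13 + 6*a/13)
1/(X + c(y(-16, -15))) = 1/(-91854 + (36/13 + (6/13)*(28/3))) = 1/(-91854 + (36/13 + 56/13)) = 1/(-91854 + 92/13) = 1/(-1194010/13) = -13/1194010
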